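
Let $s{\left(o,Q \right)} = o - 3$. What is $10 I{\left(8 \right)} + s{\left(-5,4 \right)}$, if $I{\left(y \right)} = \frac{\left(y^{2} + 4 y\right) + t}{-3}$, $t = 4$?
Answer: $- \frac{1024}{3} \approx -341.33$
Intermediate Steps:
$I{\left(y \right)} = - \frac{4}{3} - \frac{4 y}{3} - \frac{y^{2}}{3}$ ($I{\left(y \right)} = \frac{\left(y^{2} + 4 y\right) + 4}{-3} = \left(4 + y^{2} + 4 y\right) \left(- \frac{1}{3}\right) = - \frac{4}{3} - \frac{4 y}{3} - \frac{y^{2}}{3}$)
$s{\left(o,Q \right)} = -3 + o$
$10 I{\left(8 \right)} + s{\left(-5,4 \right)} = 10 \left(- \frac{4}{3} - \frac{32}{3} - \frac{8^{2}}{3}\right) - 8 = 10 \left(- \frac{4}{3} - \frac{32}{3} - \frac{64}{3}\right) - 8 = 10 \left(- \frac{100}{3}\right) - 8 = - \frac{1000}{3} - 8 = - \frac{1024}{3}$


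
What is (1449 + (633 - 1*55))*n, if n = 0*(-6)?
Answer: 0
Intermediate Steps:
n = 0
(1449 + (633 - 1*55))*n = (1449 + (633 - 1*55))*0 = (1449 + (633 - 55))*0 = (1449 + 578)*0 = 2027*0 = 0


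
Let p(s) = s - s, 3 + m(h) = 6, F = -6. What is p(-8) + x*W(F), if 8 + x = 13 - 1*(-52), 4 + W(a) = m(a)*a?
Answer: -1254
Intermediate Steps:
m(h) = 3 (m(h) = -3 + 6 = 3)
W(a) = -4 + 3*a
p(s) = 0
x = 57 (x = -8 + (13 - 1*(-52)) = -8 + (13 + 52) = -8 + 65 = 57)
p(-8) + x*W(F) = 0 + 57*(-4 + 3*(-6)) = 0 + 57*(-4 - 18) = 0 + 57*(-22) = 0 - 1254 = -1254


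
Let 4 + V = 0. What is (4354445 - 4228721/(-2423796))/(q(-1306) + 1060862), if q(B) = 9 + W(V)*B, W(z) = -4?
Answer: 10554290601941/2583996796620 ≈ 4.0845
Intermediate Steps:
V = -4 (V = -4 + 0 = -4)
q(B) = 9 - 4*B
(4354445 - 4228721/(-2423796))/(q(-1306) + 1060862) = (4354445 - 4228721/(-2423796))/((9 - 4*(-1306)) + 1060862) = (4354445 - 4228721*(-1/2423796))/((9 + 5224) + 1060862) = (4354445 + 4228721/2423796)/(5233 + 1060862) = (10554290601941/2423796)/1066095 = (10554290601941/2423796)*(1/1066095) = 10554290601941/2583996796620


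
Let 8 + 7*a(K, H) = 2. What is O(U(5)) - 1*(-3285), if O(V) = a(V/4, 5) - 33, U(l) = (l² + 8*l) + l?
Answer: 22758/7 ≈ 3251.1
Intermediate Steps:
a(K, H) = -6/7 (a(K, H) = -8/7 + (⅐)*2 = -8/7 + 2/7 = -6/7)
U(l) = l² + 9*l
O(V) = -237/7 (O(V) = -6/7 - 33 = -237/7)
O(U(5)) - 1*(-3285) = -237/7 - 1*(-3285) = -237/7 + 3285 = 22758/7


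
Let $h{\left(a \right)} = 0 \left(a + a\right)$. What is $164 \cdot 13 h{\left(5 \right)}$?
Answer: $0$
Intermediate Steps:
$h{\left(a \right)} = 0$ ($h{\left(a \right)} = 0 \cdot 2 a = 0$)
$164 \cdot 13 h{\left(5 \right)} = 164 \cdot 13 \cdot 0 = 2132 \cdot 0 = 0$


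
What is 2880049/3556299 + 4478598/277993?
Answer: 16727867050459/988626227907 ≈ 16.920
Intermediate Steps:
2880049/3556299 + 4478598/277993 = 16727867050459/988626227907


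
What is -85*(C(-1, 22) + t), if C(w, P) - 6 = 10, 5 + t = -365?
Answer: 30090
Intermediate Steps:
t = -370 (t = -5 - 365 = -370)
C(w, P) = 16 (C(w, P) = 6 + 10 = 16)
-85*(C(-1, 22) + t) = -85*(16 - 370) = -85*(-354) = 30090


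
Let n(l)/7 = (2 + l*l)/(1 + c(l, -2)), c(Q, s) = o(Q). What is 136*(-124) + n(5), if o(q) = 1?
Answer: -33539/2 ≈ -16770.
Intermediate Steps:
c(Q, s) = 1
n(l) = 7 + 7*l²/2 (n(l) = 7*((2 + l*l)/(1 + 1)) = 7*((2 + l²)/2) = 7*((2 + l²)*(½)) = 7*(1 + l²/2) = 7 + 7*l²/2)
136*(-124) + n(5) = 136*(-124) + (7 + (7/2)*5²) = -16864 + (7 + (7/2)*25) = -16864 + (7 + 175/2) = -16864 + 189/2 = -33539/2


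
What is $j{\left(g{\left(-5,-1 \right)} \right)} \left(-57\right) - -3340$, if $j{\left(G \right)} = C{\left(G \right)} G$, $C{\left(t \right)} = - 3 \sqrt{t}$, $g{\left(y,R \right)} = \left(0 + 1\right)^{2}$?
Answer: $3511$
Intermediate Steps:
$g{\left(y,R \right)} = 1$ ($g{\left(y,R \right)} = 1^{2} = 1$)
$j{\left(G \right)} = - 3 G^{\frac{3}{2}}$ ($j{\left(G \right)} = - 3 \sqrt{G} G = - 3 G^{\frac{3}{2}}$)
$j{\left(g{\left(-5,-1 \right)} \right)} \left(-57\right) - -3340 = - 3 \cdot 1^{\frac{3}{2}} \left(-57\right) - -3340 = \left(-3\right) 1 \left(-57\right) + 3340 = \left(-3\right) \left(-57\right) + 3340 = 171 + 3340 = 3511$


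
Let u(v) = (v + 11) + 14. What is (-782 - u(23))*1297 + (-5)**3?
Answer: -1076635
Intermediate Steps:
u(v) = 25 + v (u(v) = (11 + v) + 14 = 25 + v)
(-782 - u(23))*1297 + (-5)**3 = (-782 - (25 + 23))*1297 + (-5)**3 = (-782 - 1*48)*1297 - 125 = (-782 - 48)*1297 - 125 = -830*1297 - 125 = -1076510 - 125 = -1076635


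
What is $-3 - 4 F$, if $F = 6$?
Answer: $-27$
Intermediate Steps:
$-3 - 4 F = -3 - 24 = -27$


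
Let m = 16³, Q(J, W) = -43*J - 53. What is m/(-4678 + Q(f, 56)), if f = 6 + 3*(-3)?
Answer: -2048/2301 ≈ -0.89005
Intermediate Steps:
f = -3 (f = 6 - 9 = -3)
Q(J, W) = -53 - 43*J
m = 4096
m/(-4678 + Q(f, 56)) = 4096/(-4678 + (-53 - 43*(-3))) = 4096/(-4678 + (-53 + 129)) = 4096/(-4678 + 76) = 4096/(-4602) = 4096*(-1/4602) = -2048/2301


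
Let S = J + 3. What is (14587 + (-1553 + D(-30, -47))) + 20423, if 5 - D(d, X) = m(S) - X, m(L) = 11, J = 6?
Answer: 33404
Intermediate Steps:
S = 9 (S = 6 + 3 = 9)
D(d, X) = -6 + X (D(d, X) = 5 - (11 - X) = 5 + (-11 + X) = -6 + X)
(14587 + (-1553 + D(-30, -47))) + 20423 = (14587 + (-1553 + (-6 - 47))) + 20423 = (14587 + (-1553 - 53)) + 20423 = (14587 - 1606) + 20423 = 12981 + 20423 = 33404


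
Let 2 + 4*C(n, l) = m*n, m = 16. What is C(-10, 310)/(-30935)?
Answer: 81/61870 ≈ 0.0013092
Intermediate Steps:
C(n, l) = -½ + 4*n (C(n, l) = -½ + (16*n)/4 = -½ + 4*n)
C(-10, 310)/(-30935) = (-½ + 4*(-10))/(-30935) = (-½ - 40)*(-1/30935) = -81/2*(-1/30935) = 81/61870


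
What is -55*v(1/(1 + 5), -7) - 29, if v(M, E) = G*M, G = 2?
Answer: -142/3 ≈ -47.333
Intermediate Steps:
v(M, E) = 2*M
-55*v(1/(1 + 5), -7) - 29 = -110/(1 + 5) - 29 = -110/6 - 29 = -55*⅓ - 29 = -55/3 - 29 = -142/3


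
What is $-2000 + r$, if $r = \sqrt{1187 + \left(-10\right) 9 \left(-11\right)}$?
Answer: $-2000 + \sqrt{2177} \approx -1953.3$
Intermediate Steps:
$r = \sqrt{2177}$ ($r = \sqrt{1187 - -990} = \sqrt{1187 + 990} = \sqrt{2177} \approx 46.658$)
$-2000 + r = -2000 + \sqrt{2177}$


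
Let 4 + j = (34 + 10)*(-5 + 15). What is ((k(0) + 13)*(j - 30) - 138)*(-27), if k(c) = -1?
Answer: -127818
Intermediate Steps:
j = 436 (j = -4 + (34 + 10)*(-5 + 15) = -4 + 44*10 = -4 + 440 = 436)
((k(0) + 13)*(j - 30) - 138)*(-27) = ((-1 + 13)*(436 - 30) - 138)*(-27) = (12*406 - 138)*(-27) = (4872 - 138)*(-27) = 4734*(-27) = -127818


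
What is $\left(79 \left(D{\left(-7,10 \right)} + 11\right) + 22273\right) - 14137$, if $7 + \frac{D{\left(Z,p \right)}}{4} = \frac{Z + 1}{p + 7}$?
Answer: $\frac{113585}{17} \approx 6681.5$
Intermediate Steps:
$D{\left(Z,p \right)} = -28 + \frac{4 \left(1 + Z\right)}{7 + p}$ ($D{\left(Z,p \right)} = -28 + 4 \frac{Z + 1}{p + 7} = -28 + 4 \frac{1 + Z}{7 + p} = -28 + \frac{4 \left(1 + Z\right)}{7 + p}$)
$\left(79 \left(D{\left(-7,10 \right)} + 11\right) + 22273\right) - 14137 = \left(79 \left(\frac{4 \left(-48 - 7 - 70\right)}{7 + 10} + 11\right) + 22273\right) - 14137 = \left(79 \left(\frac{4 \left(-48 - 7 - 70\right)}{17} + 11\right) + 22273\right) - 14137 = \left(79 \left(4 \cdot \frac{1}{17} \left(-125\right) + 11\right) + 22273\right) - 14137 = \left(79 \left(- \frac{500}{17} + 11\right) + 22273\right) - 14137 = \left(79 \left(- \frac{313}{17}\right) + 22273\right) - 14137 = \left(- \frac{24727}{17} + 22273\right) - 14137 = \frac{353914}{17} - 14137 = \frac{113585}{17}$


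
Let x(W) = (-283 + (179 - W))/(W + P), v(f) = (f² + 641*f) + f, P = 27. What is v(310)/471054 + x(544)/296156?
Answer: 6238248098266/9957202808763 ≈ 0.62651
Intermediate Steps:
v(f) = f² + 642*f
x(W) = (-104 - W)/(27 + W) (x(W) = (-283 + (179 - W))/(W + 27) = (-104 - W)/(27 + W))
v(310)/471054 + x(544)/296156 = (310*(642 + 310))/471054 + ((-104 - 1*544)/(27 + 544))/296156 = (310*952)*(1/471054) + ((-104 - 544)/571)*(1/296156) = 295120*(1/471054) + ((1/571)*(-648))*(1/296156) = 147560/235527 - 648/571*1/296156 = 147560/235527 - 162/42276269 = 6238248098266/9957202808763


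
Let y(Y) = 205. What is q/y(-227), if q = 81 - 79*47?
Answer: -3632/205 ≈ -17.717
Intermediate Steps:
q = -3632 (q = 81 - 3713 = -3632)
q/y(-227) = -3632/205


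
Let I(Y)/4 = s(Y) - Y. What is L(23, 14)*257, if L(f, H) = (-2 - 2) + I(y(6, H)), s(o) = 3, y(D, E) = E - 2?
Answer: -10280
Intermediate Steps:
y(D, E) = -2 + E
I(Y) = 12 - 4*Y (I(Y) = 4*(3 - Y) = 12 - 4*Y)
L(f, H) = 16 - 4*H (L(f, H) = (-2 - 2) + (12 - 4*(-2 + H)) = -4 + (12 + (8 - 4*H)) = -4 + (20 - 4*H) = 16 - 4*H)
L(23, 14)*257 = (16 - 4*14)*257 = (16 - 56)*257 = -40*257 = -10280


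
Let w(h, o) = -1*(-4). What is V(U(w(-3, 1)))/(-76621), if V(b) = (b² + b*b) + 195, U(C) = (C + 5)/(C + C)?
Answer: -6321/2451872 ≈ -0.0025780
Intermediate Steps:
w(h, o) = 4
U(C) = (5 + C)/(2*C) (U(C) = (5 + C)/((2*C)) = (5 + C)*(1/(2*C)) = (5 + C)/(2*C))
V(b) = 195 + 2*b² (V(b) = (b² + b²) + 195 = 2*b² + 195 = 195 + 2*b²)
V(U(w(-3, 1)))/(-76621) = (195 + 2*((½)*(5 + 4)/4)²)/(-76621) = (195 + 2*((½)*(¼)*9)²)*(-1/76621) = (195 + 2*(9/8)²)*(-1/76621) = (195 + 2*(81/64))*(-1/76621) = (195 + 81/32)*(-1/76621) = (6321/32)*(-1/76621) = -6321/2451872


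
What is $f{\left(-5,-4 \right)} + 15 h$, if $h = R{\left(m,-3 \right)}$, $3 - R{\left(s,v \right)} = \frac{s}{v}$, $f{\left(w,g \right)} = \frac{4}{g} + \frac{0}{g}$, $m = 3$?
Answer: $59$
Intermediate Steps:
$f{\left(w,g \right)} = \frac{4}{g}$ ($f{\left(w,g \right)} = \frac{4}{g} + 0 = \frac{4}{g}$)
$R{\left(s,v \right)} = 3 - \frac{s}{v}$
$h = 4$ ($h = 3 - \frac{3}{-3} = 3 - 3 \left(- \frac{1}{3}\right) = 3 + 1 = 4$)
$f{\left(-5,-4 \right)} + 15 h = \frac{4}{-4} + 15 \cdot 4 = 4 \left(- \frac{1}{4}\right) + 60 = -1 + 60 = 59$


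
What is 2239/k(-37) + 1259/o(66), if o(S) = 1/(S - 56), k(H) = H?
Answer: 463591/37 ≈ 12529.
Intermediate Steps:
o(S) = 1/(-56 + S)
2239/k(-37) + 1259/o(66) = 2239/(-37) + 1259/(1/(-56 + 66)) = 2239*(-1/37) + 1259/(1/10) = -2239/37 + 1259/(⅒) = -2239/37 + 1259*10 = -2239/37 + 12590 = 463591/37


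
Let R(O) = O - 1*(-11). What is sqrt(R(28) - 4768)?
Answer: I*sqrt(4729) ≈ 68.768*I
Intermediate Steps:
R(O) = 11 + O (R(O) = O + 11 = 11 + O)
sqrt(R(28) - 4768) = sqrt((11 + 28) - 4768) = sqrt(39 - 4768) = sqrt(-4729) = I*sqrt(4729)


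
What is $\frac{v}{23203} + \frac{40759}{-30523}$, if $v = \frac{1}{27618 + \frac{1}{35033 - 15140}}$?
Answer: $- \frac{519589263535606336}{389102360446298875} \approx -1.3354$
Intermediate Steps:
$v = \frac{19893}{549404875}$ ($v = \frac{1}{27618 + \frac{1}{19893}} = \frac{1}{\frac{549404875}{19893}} = \frac{19893}{549404875} \approx 3.6208 \cdot 10^{-5}$)
$\frac{v}{23203} + \frac{40759}{-30523} = \frac{19893}{549404875 \cdot 23203} + \frac{40759}{-30523} = \frac{19893}{549404875} \cdot \frac{1}{23203} + 40759 \left(- \frac{1}{30523}\right) = \frac{19893}{12747841314625} - \frac{40759}{30523} = - \frac{519589263535606336}{389102360446298875}$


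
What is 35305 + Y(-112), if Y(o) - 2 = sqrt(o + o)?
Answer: 35307 + 4*I*sqrt(14) ≈ 35307.0 + 14.967*I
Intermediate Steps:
Y(o) = 2 + sqrt(2)*sqrt(o) (Y(o) = 2 + sqrt(o + o) = 2 + sqrt(2*o) = 2 + sqrt(2)*sqrt(o))
35305 + Y(-112) = 35305 + (2 + sqrt(2)*sqrt(-112)) = 35305 + (2 + sqrt(2)*(4*I*sqrt(7))) = 35305 + (2 + 4*I*sqrt(14)) = 35307 + 4*I*sqrt(14)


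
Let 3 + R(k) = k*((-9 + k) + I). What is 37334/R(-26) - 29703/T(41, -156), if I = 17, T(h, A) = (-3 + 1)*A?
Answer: -721229/48360 ≈ -14.914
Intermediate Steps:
T(h, A) = -2*A
R(k) = -3 + k*(8 + k) (R(k) = -3 + k*((-9 + k) + 17) = -3 + k*(8 + k))
37334/R(-26) - 29703/T(41, -156) = 37334/(-3 + (-26)**2 + 8*(-26)) - 29703/((-2*(-156))) = 37334/(-3 + 676 - 208) - 29703/312 = 37334/465 - 29703*1/312 = 37334*(1/465) - 9901/104 = 37334/465 - 9901/104 = -721229/48360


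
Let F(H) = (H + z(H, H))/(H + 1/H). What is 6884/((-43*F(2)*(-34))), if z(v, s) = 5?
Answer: 8605/5117 ≈ 1.6817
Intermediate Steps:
F(H) = (5 + H)/(H + 1/H) (F(H) = (H + 5)/(H + 1/H) = (5 + H)/(H + 1/H))
6884/((-43*F(2)*(-34))) = 6884/((-86*(5 + 2)/(1 + 2²)*(-34))) = 6884/((-86*7/(1 + 4)*(-34))) = 6884/((-86*7/5*(-34))) = 6884/((-43*14/5*(-34))) = 6884/((-602/5*(-34))) = 6884/(20468/5) = 6884*(5/20468) = 8605/5117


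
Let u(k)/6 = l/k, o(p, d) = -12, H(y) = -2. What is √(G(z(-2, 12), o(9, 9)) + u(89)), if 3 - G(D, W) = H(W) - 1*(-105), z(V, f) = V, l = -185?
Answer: I*√890890/89 ≈ 10.605*I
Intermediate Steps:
G(D, W) = -100 (G(D, W) = 3 - (-2 - 1*(-105)) = 3 - (-2 + 105) = 3 - 1*103 = 3 - 103 = -100)
u(k) = -1110/k (u(k) = 6*(-185/k) = -1110/k)
√(G(z(-2, 12), o(9, 9)) + u(89)) = √(-100 - 1110/89) = √(-10010/89) = I*√890890/89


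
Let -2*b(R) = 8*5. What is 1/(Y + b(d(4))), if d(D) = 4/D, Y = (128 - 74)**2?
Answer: 1/2896 ≈ 0.00034530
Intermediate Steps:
Y = 2916 (Y = 54**2 = 2916)
b(R) = -20 (b(R) = -4*5 = -1/2*40 = -20)
1/(Y + b(d(4))) = 1/(2916 - 20) = 1/2896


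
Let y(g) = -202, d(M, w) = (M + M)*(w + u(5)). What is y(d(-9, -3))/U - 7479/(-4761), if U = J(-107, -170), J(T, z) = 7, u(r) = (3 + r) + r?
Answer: -101041/3703 ≈ -27.286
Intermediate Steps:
u(r) = 3 + 2*r
d(M, w) = 2*M*(13 + w) (d(M, w) = (M + M)*(w + (3 + 2*5)) = (2*M)*(w + (3 + 10)) = (2*M)*(w + 13) = (2*M)*(13 + w) = 2*M*(13 + w))
U = 7
y(d(-9, -3))/U - 7479/(-4761) = -202/7 - 7479/(-4761) = -202*1/7 - 7479*(-1/4761) = -202/7 + 831/529 = -101041/3703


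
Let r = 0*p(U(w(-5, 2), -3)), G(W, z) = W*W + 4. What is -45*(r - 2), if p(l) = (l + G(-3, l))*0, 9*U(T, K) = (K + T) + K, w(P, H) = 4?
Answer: 90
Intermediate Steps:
G(W, z) = 4 + W**2 (G(W, z) = W**2 + 4 = 4 + W**2)
U(T, K) = T/9 + 2*K/9 (U(T, K) = ((K + T) + K)/9 = (T + 2*K)/9 = T/9 + 2*K/9)
p(l) = 0 (p(l) = (l + (4 + (-3)**2))*0 = (l + (4 + 9))*0 = (l + 13)*0 = (13 + l)*0 = 0)
r = 0 (r = 0*0 = 0)
-45*(r - 2) = -45*(0 - 2) = -45*(-2) = 90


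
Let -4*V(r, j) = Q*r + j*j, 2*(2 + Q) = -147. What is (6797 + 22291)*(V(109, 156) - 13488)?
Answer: -509465412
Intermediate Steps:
Q = -151/2 (Q = -2 + (½)*(-147) = -2 - 147/2 = -151/2 ≈ -75.500)
V(r, j) = -j²/4 + 151*r/8 (V(r, j) = -(-151*r/2 + j*j)/4 = -(-151*r/2 + j²)/4 = -(j² - 151*r/2)/4 = -j²/4 + 151*r/8)
(6797 + 22291)*(V(109, 156) - 13488) = (6797 + 22291)*((-¼*156² + (151/8)*109) - 13488) = 29088*((-¼*24336 + 16459/8) - 13488) = 29088*((-6084 + 16459/8) - 13488) = 29088*(-32213/8 - 13488) = 29088*(-140117/8) = -509465412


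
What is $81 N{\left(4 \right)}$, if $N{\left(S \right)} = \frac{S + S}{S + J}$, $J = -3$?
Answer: $648$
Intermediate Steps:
$N{\left(S \right)} = \frac{2 S}{-3 + S}$ ($N{\left(S \right)} = \frac{S + S}{S - 3} = \frac{2 S}{-3 + S}$)
$81 N{\left(4 \right)} = 81 \cdot 2 \cdot 4 \frac{1}{-3 + 4} = 81 \cdot 2 \cdot 4 \cdot 1^{-1} = 81 \cdot 2 \cdot 4 \cdot 1 = 81 \cdot 8 = 648$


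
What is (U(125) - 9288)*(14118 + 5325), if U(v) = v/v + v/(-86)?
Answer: -15531204501/86 ≈ -1.8060e+8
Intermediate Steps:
U(v) = 1 - v/86 (U(v) = 1 + v*(-1/86) = 1 - v/86)
(U(125) - 9288)*(14118 + 5325) = ((1 - 1/86*125) - 9288)*(14118 + 5325) = ((1 - 125/86) - 9288)*19443 = (-39/86 - 9288)*19443 = -798807/86*19443 = -15531204501/86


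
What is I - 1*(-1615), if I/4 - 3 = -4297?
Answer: -15561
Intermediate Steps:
I = -17176 (I = 12 + 4*(-4297) = 12 - 17188 = -17176)
I - 1*(-1615) = -17176 - 1*(-1615) = -17176 + 1615 = -15561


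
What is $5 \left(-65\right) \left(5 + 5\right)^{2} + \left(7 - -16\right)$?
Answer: $-32477$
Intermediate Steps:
$5 \left(-65\right) \left(5 + 5\right)^{2} + \left(7 - -16\right) = - 325 \cdot 10^{2} + \left(7 + 16\right) = \left(-325\right) 100 + 23 = -32500 + 23 = -32477$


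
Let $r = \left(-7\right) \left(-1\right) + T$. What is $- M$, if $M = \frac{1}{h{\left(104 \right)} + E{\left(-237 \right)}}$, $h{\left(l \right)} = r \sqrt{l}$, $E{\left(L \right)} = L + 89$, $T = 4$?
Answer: $\frac{37}{2330} + \frac{11 \sqrt{26}}{4660} \approx 0.027916$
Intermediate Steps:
$E{\left(L \right)} = 89 + L$
$r = 11$ ($r = \left(-7\right) \left(-1\right) + 4 = 7 + 4 = 11$)
$h{\left(l \right)} = 11 \sqrt{l}$
$M = \frac{1}{-148 + 22 \sqrt{26}}$ ($M = \frac{1}{11 \sqrt{104} + \left(89 - 237\right)} = \frac{1}{11 \cdot 2 \sqrt{26} - 148} = \frac{1}{22 \sqrt{26} - 148} = \frac{1}{-148 + 22 \sqrt{26}} \approx -0.027916$)
$- M = - (- \frac{37}{2330} - \frac{11 \sqrt{26}}{4660}) = \frac{37}{2330} + \frac{11 \sqrt{26}}{4660}$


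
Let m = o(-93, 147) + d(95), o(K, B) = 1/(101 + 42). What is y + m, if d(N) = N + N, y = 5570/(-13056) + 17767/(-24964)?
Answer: 1100348548561/5825998464 ≈ 188.87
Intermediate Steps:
o(K, B) = 1/143
y = -46376929/40741248 (y = 5570*(-1/13056) + 17767*(-1/24964) = -2785/6528 - 17767/24964 = -46376929/40741248 ≈ -1.1383)
d(N) = 2*N
m = 27171/143 (m = 1/143 + 2*95 = 1/143 + 190 = 27171/143 ≈ 190.01)
y + m = -46376929/40741248 + 27171/143 = 1100348548561/5825998464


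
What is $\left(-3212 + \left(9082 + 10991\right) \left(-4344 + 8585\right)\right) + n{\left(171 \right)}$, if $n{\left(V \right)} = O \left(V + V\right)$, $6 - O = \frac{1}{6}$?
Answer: $85128376$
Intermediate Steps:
$O = \frac{35}{6}$ ($O = 6 - \frac{1}{6} = \frac{35}{6} \approx 5.8333$)
$n{\left(V \right)} = \frac{35 V}{3}$ ($n{\left(V \right)} = \frac{35 \left(V + V\right)}{6} = \frac{35 \cdot 2 V}{6} = \frac{35 V}{3}$)
$\left(-3212 + \left(9082 + 10991\right) \left(-4344 + 8585\right)\right) + n{\left(171 \right)} = \left(-3212 + \left(9082 + 10991\right) \left(-4344 + 8585\right)\right) + \frac{35}{3} \cdot 171 = \left(-3212 + 20073 \cdot 4241\right) + 1995 = \left(-3212 + 85129593\right) + 1995 = 85126381 + 1995 = 85128376$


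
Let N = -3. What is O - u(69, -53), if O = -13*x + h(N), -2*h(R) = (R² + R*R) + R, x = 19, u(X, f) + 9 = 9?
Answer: -509/2 ≈ -254.50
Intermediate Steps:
u(X, f) = 0 (u(X, f) = -9 + 9 = 0)
h(R) = -R² - R/2 (h(R) = -((R² + R*R) + R)/2 = -((R² + R²) + R)/2 = -(2*R² + R)/2 = -(R + 2*R²)/2 = -R² - R/2)
O = -509/2 (O = -13*19 - 1*(-3)*(½ - 3) = -247 - 1*(-3)*(-5/2) = -247 - 15/2 = -509/2 ≈ -254.50)
O - u(69, -53) = -509/2 - 1*0 = -509/2 + 0 = -509/2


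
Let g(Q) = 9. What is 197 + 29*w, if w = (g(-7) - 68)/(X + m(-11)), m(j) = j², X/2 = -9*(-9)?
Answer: 54040/283 ≈ 190.95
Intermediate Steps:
X = 162 (X = 2*(-9*(-9)) = 2*81 = 162)
w = -59/283 (w = (9 - 68)/(162 + (-11)²) = -59/(162 + 121) = -59/283 ≈ -0.20848)
197 + 29*w = 197 + 29*(-59/283) = 197 - 1711/283 = 54040/283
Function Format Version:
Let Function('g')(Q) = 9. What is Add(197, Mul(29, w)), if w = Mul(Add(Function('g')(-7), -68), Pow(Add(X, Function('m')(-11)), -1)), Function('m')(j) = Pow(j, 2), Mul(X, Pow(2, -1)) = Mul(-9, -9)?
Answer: Rational(54040, 283) ≈ 190.95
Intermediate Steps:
X = 162 (X = Mul(2, Mul(-9, -9)) = Mul(2, 81) = 162)
w = Rational(-59, 283) (w = Mul(Add(9, -68), Pow(Add(162, Pow(-11, 2)), -1)) = Mul(-59, Pow(Add(162, 121), -1)) = Mul(-59, Pow(283, -1)) = Mul(-59, Rational(1, 283)) = Rational(-59, 283) ≈ -0.20848)
Add(197, Mul(29, w)) = Add(197, Mul(29, Rational(-59, 283))) = Add(197, Rational(-1711, 283)) = Rational(54040, 283)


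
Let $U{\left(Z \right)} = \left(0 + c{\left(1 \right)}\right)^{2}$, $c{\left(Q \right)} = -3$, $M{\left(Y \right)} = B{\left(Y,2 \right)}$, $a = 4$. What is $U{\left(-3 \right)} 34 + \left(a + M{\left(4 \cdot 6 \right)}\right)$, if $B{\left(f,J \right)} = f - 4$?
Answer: $330$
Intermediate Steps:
$B{\left(f,J \right)} = -4 + f$ ($B{\left(f,J \right)} = f - 4 = -4 + f$)
$M{\left(Y \right)} = -4 + Y$
$U{\left(Z \right)} = 9$ ($U{\left(Z \right)} = \left(0 - 3\right)^{2} = \left(-3\right)^{2} = 9$)
$U{\left(-3 \right)} 34 + \left(a + M{\left(4 \cdot 6 \right)}\right) = 9 \cdot 34 + \left(4 + \left(-4 + 4 \cdot 6\right)\right) = 306 + \left(4 + \left(-4 + 24\right)\right) = 306 + \left(4 + 20\right) = 306 + 24 = 330$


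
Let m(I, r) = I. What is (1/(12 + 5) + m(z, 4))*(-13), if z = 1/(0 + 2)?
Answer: -247/34 ≈ -7.2647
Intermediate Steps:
z = ½ (z = 1/2 = ½ ≈ 0.50000)
(1/(12 + 5) + m(z, 4))*(-13) = (1/(12 + 5) + ½)*(-13) = (1/17 + ½)*(-13) = (19/34)*(-13) = -247/34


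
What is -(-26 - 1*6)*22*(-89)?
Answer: -62656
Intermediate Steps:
-(-26 - 1*6)*22*(-89) = -(-26 - 6)*22*(-89) = -(-32*22)*(-89) = -(-704)*(-89) = -1*62656 = -62656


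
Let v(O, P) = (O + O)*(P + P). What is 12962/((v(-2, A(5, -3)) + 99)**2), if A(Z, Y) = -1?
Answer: 12962/11449 ≈ 1.1322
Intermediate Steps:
v(O, P) = 4*O*P (v(O, P) = (2*O)*(2*P) = 4*O*P)
12962/((v(-2, A(5, -3)) + 99)**2) = 12962/((4*(-2)*(-1) + 99)**2) = 12962/((8 + 99)**2) = 12962/(107**2) = 12962/11449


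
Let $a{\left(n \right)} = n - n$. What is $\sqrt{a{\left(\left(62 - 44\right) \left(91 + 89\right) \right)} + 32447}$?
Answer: $\sqrt{32447} \approx 180.13$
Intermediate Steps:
$a{\left(n \right)} = 0$
$\sqrt{a{\left(\left(62 - 44\right) \left(91 + 89\right) \right)} + 32447} = \sqrt{0 + 32447} = \sqrt{32447}$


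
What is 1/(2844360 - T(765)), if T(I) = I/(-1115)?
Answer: 223/634292433 ≈ 3.5157e-7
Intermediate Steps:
T(I) = -I/1115 (T(I) = I*(-1/1115) = -I/1115)
1/(2844360 - T(765)) = 1/(2844360 - (-1)*765/1115) = 1/(2844360 - 1*(-153/223)) = 1/(2844360 + 153/223) = 1/(634292433/223) = 223/634292433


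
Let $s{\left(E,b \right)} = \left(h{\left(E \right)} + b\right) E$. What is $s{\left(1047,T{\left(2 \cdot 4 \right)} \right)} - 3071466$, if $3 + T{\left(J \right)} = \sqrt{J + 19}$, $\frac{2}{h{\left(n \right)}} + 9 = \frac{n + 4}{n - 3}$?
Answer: $- \frac{25659781551}{8345} + 3141 \sqrt{3} \approx -3.0694 \cdot 10^{6}$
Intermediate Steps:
$h{\left(n \right)} = \frac{2}{-9 + \frac{4 + n}{-3 + n}}$ ($h{\left(n \right)} = \frac{2}{-9 + \frac{n + 4}{n - 3}} = \frac{2}{-9 + \frac{4 + n}{-3 + n}}$)
$T{\left(J \right)} = -3 + \sqrt{19 + J}$ ($T{\left(J \right)} = -3 + \sqrt{J + 19} = -3 + \sqrt{19 + J}$)
$s{\left(E,b \right)} = E \left(b + \frac{2 \left(3 - E\right)}{-31 + 8 E}\right)$ ($s{\left(E,b \right)} = \left(\frac{2 \left(3 - E\right)}{-31 + 8 E} + b\right) E = \left(b + \frac{2 \left(3 - E\right)}{-31 + 8 E}\right) E = E \left(b + \frac{2 \left(3 - E\right)}{-31 + 8 E}\right)$)
$s{\left(1047,T{\left(2 \cdot 4 \right)} \right)} - 3071466 = \frac{1047 \left(6 - 2094 + \left(-3 + \sqrt{19 + 2 \cdot 4}\right) \left(-31 + 8 \cdot 1047\right)\right)}{-31 + 8 \cdot 1047} - 3071466 = \frac{1047 \left(6 - 2094 + \left(-3 + \sqrt{19 + 8}\right) \left(-31 + 8376\right)\right)}{-31 + 8376} - 3071466 = \frac{1047 \left(6 - 2094 + \left(-3 + \sqrt{27}\right) 8345\right)}{8345} - 3071466 = 1047 \cdot \frac{1}{8345} \left(6 - 2094 + \left(-3 + 3 \sqrt{3}\right) 8345\right) - 3071466 = 1047 \cdot \frac{1}{8345} \left(6 - 2094 - \left(25035 - 25035 \sqrt{3}\right)\right) - 3071466 = 1047 \cdot \frac{1}{8345} \left(-27123 + 25035 \sqrt{3}\right) - 3071466 = \left(- \frac{28397781}{8345} + 3141 \sqrt{3}\right) - 3071466 = - \frac{25659781551}{8345} + 3141 \sqrt{3}$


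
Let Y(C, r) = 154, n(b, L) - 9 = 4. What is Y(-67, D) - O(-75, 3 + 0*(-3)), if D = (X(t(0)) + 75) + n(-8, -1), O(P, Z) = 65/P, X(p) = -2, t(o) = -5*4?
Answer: 2323/15 ≈ 154.87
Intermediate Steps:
n(b, L) = 13 (n(b, L) = 9 + 4 = 13)
t(o) = -20
D = 86 (D = (-2 + 75) + 13 = 73 + 13 = 86)
Y(-67, D) - O(-75, 3 + 0*(-3)) = 154 - 65/(-75) = 154 - 65*(-1)/75 = 154 - 1*(-13/15) = 154 + 13/15 = 2323/15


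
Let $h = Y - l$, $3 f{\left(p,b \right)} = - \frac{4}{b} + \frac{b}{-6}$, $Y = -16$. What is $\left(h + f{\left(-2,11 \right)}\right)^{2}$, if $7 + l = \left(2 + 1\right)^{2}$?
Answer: $\frac{13756681}{39204} \approx 350.9$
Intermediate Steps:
$f{\left(p,b \right)} = - \frac{4}{3 b} - \frac{b}{18}$ ($f{\left(p,b \right)} = \frac{- \frac{4}{b} + \frac{b}{-6}}{3} = \frac{- \frac{4}{b} + b \left(- \frac{1}{6}\right)}{3} = \frac{- \frac{4}{b} - \frac{b}{6}}{3} = - \frac{4}{3 b} - \frac{b}{18}$)
$l = 2$ ($l = -7 + \left(2 + 1\right)^{2} = -7 + 3^{2} = -7 + 9 = 2$)
$h = -18$ ($h = -16 - 2 = -18$)
$\left(h + f{\left(-2,11 \right)}\right)^{2} = \left(-18 + \frac{-24 - 11^{2}}{18 \cdot 11}\right)^{2} = \left(-18 + \frac{1}{18} \cdot \frac{1}{11} \left(-24 - 121\right)\right)^{2} = \left(-18 + \frac{1}{18} \cdot \frac{1}{11} \left(-145\right)\right)^{2} = \left(-18 - \frac{145}{198}\right)^{2} = \left(- \frac{3709}{198}\right)^{2} = \frac{13756681}{39204}$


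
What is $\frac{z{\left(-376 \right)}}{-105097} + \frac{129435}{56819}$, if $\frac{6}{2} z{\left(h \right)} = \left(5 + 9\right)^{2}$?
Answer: $\frac{40798554061}{17914519329} \approx 2.2774$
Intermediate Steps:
$z{\left(h \right)} = \frac{196}{3}$ ($z{\left(h \right)} = \frac{\left(5 + 9\right)^{2}}{3} = \frac{14^{2}}{3} = \frac{1}{3} \cdot 196 = \frac{196}{3}$)
$\frac{z{\left(-376 \right)}}{-105097} + \frac{129435}{56819} = \frac{196}{3 \left(-105097\right)} + \frac{129435}{56819} = \frac{196}{3} \left(- \frac{1}{105097}\right) + 129435 \cdot \frac{1}{56819} = - \frac{196}{315291} + \frac{129435}{56819} = \frac{40798554061}{17914519329}$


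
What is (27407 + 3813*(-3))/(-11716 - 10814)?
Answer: -7984/11265 ≈ -0.70874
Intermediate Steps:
(27407 + 3813*(-3))/(-11716 - 10814) = (27407 - 11439)/(-22530) = 15968*(-1/22530) = -7984/11265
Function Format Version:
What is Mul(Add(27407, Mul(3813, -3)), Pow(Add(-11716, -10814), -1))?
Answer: Rational(-7984, 11265) ≈ -0.70874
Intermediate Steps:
Mul(Add(27407, Mul(3813, -3)), Pow(Add(-11716, -10814), -1)) = Mul(Add(27407, -11439), Pow(-22530, -1)) = Mul(15968, Rational(-1, 22530)) = Rational(-7984, 11265)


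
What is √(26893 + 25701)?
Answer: √52594 ≈ 229.33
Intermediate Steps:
√(26893 + 25701) = √52594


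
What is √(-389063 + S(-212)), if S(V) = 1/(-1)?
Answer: 2*I*√97266 ≈ 623.75*I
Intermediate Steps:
S(V) = -1
√(-389063 + S(-212)) = √(-389063 - 1) = √(-389064) = 2*I*√97266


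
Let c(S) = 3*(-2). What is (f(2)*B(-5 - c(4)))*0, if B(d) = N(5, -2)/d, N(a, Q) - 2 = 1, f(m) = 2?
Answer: 0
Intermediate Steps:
N(a, Q) = 3 (N(a, Q) = 2 + 1 = 3)
c(S) = -6
B(d) = 3/d
(f(2)*B(-5 - c(4)))*0 = (2*(3/(-5 - 1*(-6))))*0 = (2*(3/(-5 + 6)))*0 = (2*(3/1))*0 = (2*(3*1))*0 = (2*3)*0 = 6*0 = 0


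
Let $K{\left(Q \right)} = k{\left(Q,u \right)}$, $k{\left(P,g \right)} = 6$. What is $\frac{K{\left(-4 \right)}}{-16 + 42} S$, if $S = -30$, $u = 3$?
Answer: $- \frac{90}{13} \approx -6.9231$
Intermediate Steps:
$K{\left(Q \right)} = 6$
$\frac{K{\left(-4 \right)}}{-16 + 42} S = \frac{6}{-16 + 42} \left(-30\right) = \frac{6}{26} \left(-30\right) = 6 \cdot \frac{1}{26} \left(-30\right) = \frac{3}{13} \left(-30\right) = - \frac{90}{13}$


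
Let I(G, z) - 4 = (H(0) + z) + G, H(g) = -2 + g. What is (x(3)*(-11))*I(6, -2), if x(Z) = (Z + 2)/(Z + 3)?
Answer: -55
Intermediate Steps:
I(G, z) = 2 + G + z (I(G, z) = 4 + (((-2 + 0) + z) + G) = 4 + ((-2 + z) + G) = 4 + (-2 + G + z) = 2 + G + z)
x(Z) = (2 + Z)/(3 + Z)
(x(3)*(-11))*I(6, -2) = (((2 + 3)/(3 + 3))*(-11))*(2 + 6 - 2) = ((5/6)*(-11))*6 = (((⅙)*5)*(-11))*6 = ((⅚)*(-11))*6 = -55/6*6 = -55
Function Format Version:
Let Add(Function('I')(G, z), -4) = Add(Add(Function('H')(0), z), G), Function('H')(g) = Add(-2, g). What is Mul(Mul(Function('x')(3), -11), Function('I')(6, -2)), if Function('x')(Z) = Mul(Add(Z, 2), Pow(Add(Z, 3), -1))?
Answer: -55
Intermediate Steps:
Function('I')(G, z) = Add(2, G, z) (Function('I')(G, z) = Add(4, Add(Add(Add(-2, 0), z), G)) = Add(4, Add(Add(-2, z), G)) = Add(4, Add(-2, G, z)) = Add(2, G, z))
Function('x')(Z) = Mul(Pow(Add(3, Z), -1), Add(2, Z)) (Function('x')(Z) = Mul(Add(2, Z), Pow(Add(3, Z), -1)) = Mul(Pow(Add(3, Z), -1), Add(2, Z)))
Mul(Mul(Function('x')(3), -11), Function('I')(6, -2)) = Mul(Mul(Mul(Pow(Add(3, 3), -1), Add(2, 3)), -11), Add(2, 6, -2)) = Mul(Mul(Mul(Pow(6, -1), 5), -11), 6) = Mul(Mul(Mul(Rational(1, 6), 5), -11), 6) = Mul(Mul(Rational(5, 6), -11), 6) = Mul(Rational(-55, 6), 6) = -55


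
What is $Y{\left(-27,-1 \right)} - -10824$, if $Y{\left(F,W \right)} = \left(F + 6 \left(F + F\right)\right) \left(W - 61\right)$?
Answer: $32586$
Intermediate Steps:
$Y{\left(F,W \right)} = 13 F \left(-61 + W\right)$ ($Y{\left(F,W \right)} = \left(F + 6 \cdot 2 F\right) \left(-61 + W\right) = \left(F + 12 F\right) \left(-61 + W\right) = 13 F \left(-61 + W\right)$)
$Y{\left(-27,-1 \right)} - -10824 = 13 \left(-27\right) \left(-61 - 1\right) - -10824 = 13 \left(-27\right) \left(-62\right) + 10824 = 21762 + 10824 = 32586$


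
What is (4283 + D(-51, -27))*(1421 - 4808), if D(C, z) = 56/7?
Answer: -14533617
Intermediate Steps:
D(C, z) = 8 (D(C, z) = 56*(1/7) = 8)
(4283 + D(-51, -27))*(1421 - 4808) = (4283 + 8)*(1421 - 4808) = 4291*(-3387) = -14533617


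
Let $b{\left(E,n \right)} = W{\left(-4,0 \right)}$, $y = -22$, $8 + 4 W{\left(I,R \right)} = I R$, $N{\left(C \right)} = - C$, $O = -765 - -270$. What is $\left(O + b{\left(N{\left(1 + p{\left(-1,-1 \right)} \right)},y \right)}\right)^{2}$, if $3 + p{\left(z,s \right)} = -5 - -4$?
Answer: $247009$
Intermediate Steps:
$p{\left(z,s \right)} = -4$ ($p{\left(z,s \right)} = -3 - 1 = -4$)
$O = -495$ ($O = -765 + 270 = -495$)
$W{\left(I,R \right)} = -2 + \frac{I R}{4}$
$b{\left(E,n \right)} = -2$ ($b{\left(E,n \right)} = -2 + \frac{1}{4} \left(-4\right) 0 = -2 + 0 = -2$)
$\left(O + b{\left(N{\left(1 + p{\left(-1,-1 \right)} \right)},y \right)}\right)^{2} = \left(-495 - 2\right)^{2} = \left(-497\right)^{2} = 247009$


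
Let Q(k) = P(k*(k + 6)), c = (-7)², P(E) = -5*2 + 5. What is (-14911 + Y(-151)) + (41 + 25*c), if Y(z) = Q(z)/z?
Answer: -2060390/151 ≈ -13645.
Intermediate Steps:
P(E) = -5 (P(E) = -10 + 5 = -5)
c = 49
Q(k) = -5
Y(z) = -5/z
(-14911 + Y(-151)) + (41 + 25*c) = (-14911 - 5/(-151)) + (41 + 25*49) = (-14911 - 5*(-1/151)) + (41 + 1225) = (-14911 + 5/151) + 1266 = -2251556/151 + 1266 = -2060390/151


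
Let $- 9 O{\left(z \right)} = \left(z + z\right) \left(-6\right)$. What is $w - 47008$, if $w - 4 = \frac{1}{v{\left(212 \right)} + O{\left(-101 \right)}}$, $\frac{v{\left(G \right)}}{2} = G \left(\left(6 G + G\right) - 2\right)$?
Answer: $- \frac{88588438797}{1884700} \approx -47004.0$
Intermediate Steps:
$v{\left(G \right)} = 2 G \left(-2 + 7 G\right)$ ($v{\left(G \right)} = 2 G \left(\left(6 G + G\right) - 2\right) = 2 G \left(7 G - 2\right) = 2 G \left(-2 + 7 G\right)$)
$O{\left(z \right)} = \frac{4 z}{3}$ ($O{\left(z \right)} = - \frac{\left(z + z\right) \left(-6\right)}{9} = - \frac{2 z \left(-6\right)}{9} = - \frac{\left(-12\right) z}{9} = \frac{4 z}{3}$)
$w = \frac{7538803}{1884700}$ ($w = 4 + \frac{1}{2 \cdot 212 \left(-2 + 7 \cdot 212\right) + \frac{4}{3} \left(-101\right)} = 4 + \frac{1}{2 \cdot 212 \left(-2 + 1484\right) - \frac{404}{3}} = 4 + \frac{1}{2 \cdot 212 \cdot 1482 - \frac{404}{3}} = 4 + \frac{1}{628368 - \frac{404}{3}} = 4 + \frac{1}{\frac{1884700}{3}} = 4 + \frac{3}{1884700} = \frac{7538803}{1884700} \approx 4.0$)
$w - 47008 = \frac{7538803}{1884700} - 47008 = - \frac{88588438797}{1884700}$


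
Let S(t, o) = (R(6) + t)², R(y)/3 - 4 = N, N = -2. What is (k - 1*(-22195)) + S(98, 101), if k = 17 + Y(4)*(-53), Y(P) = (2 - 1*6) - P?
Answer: 33452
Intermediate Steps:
R(y) = 6 (R(y) = 12 + 3*(-2) = 12 - 6 = 6)
Y(P) = -4 - P (Y(P) = (2 - 6) - P = -4 - P)
S(t, o) = (6 + t)²
k = 441 (k = 17 + (-4 - 1*4)*(-53) = 17 + (-4 - 4)*(-53) = 17 - 8*(-53) = 17 + 424 = 441)
(k - 1*(-22195)) + S(98, 101) = (441 - 1*(-22195)) + (6 + 98)² = (441 + 22195) + 104² = 22636 + 10816 = 33452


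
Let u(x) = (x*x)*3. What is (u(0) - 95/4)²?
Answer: 9025/16 ≈ 564.06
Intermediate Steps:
u(x) = 3*x² (u(x) = x²*3 = 3*x²)
(u(0) - 95/4)² = (3*0² - 95/4)² = (3*0 - 95*¼)² = (0 - 95/4)² = (-95/4)² = 9025/16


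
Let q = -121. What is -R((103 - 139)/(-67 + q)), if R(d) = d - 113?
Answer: 5302/47 ≈ 112.81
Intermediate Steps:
R(d) = -113 + d
-R((103 - 139)/(-67 + q)) = -(-113 + (103 - 139)/(-67 - 121)) = -(-113 - 36/(-188)) = -(-113 - 36*(-1/188)) = -(-113 + 9/47) = -1*(-5302/47) = 5302/47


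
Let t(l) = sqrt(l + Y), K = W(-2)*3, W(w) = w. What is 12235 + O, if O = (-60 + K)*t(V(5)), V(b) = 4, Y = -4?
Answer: 12235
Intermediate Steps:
K = -6 (K = -2*3 = -6)
t(l) = sqrt(-4 + l) (t(l) = sqrt(l - 4) = sqrt(-4 + l))
O = 0 (O = (-60 - 6)*sqrt(-4 + 4) = -66*sqrt(0) = -66*0 = 0)
12235 + O = 12235 + 0 = 12235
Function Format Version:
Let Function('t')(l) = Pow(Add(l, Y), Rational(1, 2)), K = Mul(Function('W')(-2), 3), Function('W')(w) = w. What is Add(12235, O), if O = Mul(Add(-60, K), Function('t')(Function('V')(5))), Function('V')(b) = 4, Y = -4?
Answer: 12235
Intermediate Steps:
K = -6 (K = Mul(-2, 3) = -6)
Function('t')(l) = Pow(Add(-4, l), Rational(1, 2)) (Function('t')(l) = Pow(Add(l, -4), Rational(1, 2)) = Pow(Add(-4, l), Rational(1, 2)))
O = 0 (O = Mul(Add(-60, -6), Pow(Add(-4, 4), Rational(1, 2))) = Mul(-66, Pow(0, Rational(1, 2))) = Mul(-66, 0) = 0)
Add(12235, O) = Add(12235, 0) = 12235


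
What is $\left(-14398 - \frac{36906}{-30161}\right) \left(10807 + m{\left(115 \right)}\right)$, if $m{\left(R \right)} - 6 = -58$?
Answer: $- \frac{4670048704860}{30161} \approx -1.5484 \cdot 10^{8}$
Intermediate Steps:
$m{\left(R \right)} = -52$ ($m{\left(R \right)} = 6 - 58 = -52$)
$\left(-14398 - \frac{36906}{-30161}\right) \left(10807 + m{\left(115 \right)}\right) = \left(-14398 - \frac{36906}{-30161}\right) \left(10807 - 52\right) = \left(-14398 - - \frac{36906}{30161}\right) 10755 = \left(-14398 + \frac{36906}{30161}\right) 10755 = \left(- \frac{434221172}{30161}\right) 10755 = - \frac{4670048704860}{30161}$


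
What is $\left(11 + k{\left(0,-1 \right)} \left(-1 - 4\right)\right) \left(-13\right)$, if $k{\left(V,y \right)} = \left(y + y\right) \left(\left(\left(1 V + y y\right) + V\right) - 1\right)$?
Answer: $-143$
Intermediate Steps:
$k{\left(V,y \right)} = 2 y \left(-1 + y^{2} + 2 V\right)$ ($k{\left(V,y \right)} = 2 y \left(\left(\left(V + y^{2}\right) + V\right) - 1\right) = 2 y \left(\left(y^{2} + 2 V\right) - 1\right) = 2 y \left(-1 + y^{2} + 2 V\right)$)
$\left(11 + k{\left(0,-1 \right)} \left(-1 - 4\right)\right) \left(-13\right) = \left(11 + 2 \left(-1\right) \left(-1 + \left(-1\right)^{2} + 2 \cdot 0\right) \left(-1 - 4\right)\right) \left(-13\right) = \left(11 + 2 \left(-1\right) \left(-1 + 1 + 0\right) \left(-5\right)\right) \left(-13\right) = \left(11 + 2 \left(-1\right) 0 \left(-5\right)\right) \left(-13\right) = \left(11 + 0 \left(-5\right)\right) \left(-13\right) = \left(11 + 0\right) \left(-13\right) = 11 \left(-13\right) = -143$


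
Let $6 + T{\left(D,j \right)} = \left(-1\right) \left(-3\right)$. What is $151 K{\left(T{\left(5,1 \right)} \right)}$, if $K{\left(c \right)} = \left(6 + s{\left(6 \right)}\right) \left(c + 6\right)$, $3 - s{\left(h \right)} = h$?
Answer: $1359$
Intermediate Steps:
$s{\left(h \right)} = 3 - h$
$T{\left(D,j \right)} = -3$ ($T{\left(D,j \right)} = -6 - -3 = -6 + 3 = -3$)
$K{\left(c \right)} = 18 + 3 c$ ($K{\left(c \right)} = \left(6 + \left(3 - 6\right)\right) \left(c + 6\right) = \left(6 + \left(3 - 6\right)\right) \left(6 + c\right) = \left(6 - 3\right) \left(6 + c\right) = 3 \left(6 + c\right) = 18 + 3 c$)
$151 K{\left(T{\left(5,1 \right)} \right)} = 151 \left(18 + 3 \left(-3\right)\right) = 151 \left(18 - 9\right) = 151 \cdot 9 = 1359$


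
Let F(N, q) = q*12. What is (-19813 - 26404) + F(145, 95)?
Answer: -45077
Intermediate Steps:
F(N, q) = 12*q
(-19813 - 26404) + F(145, 95) = (-19813 - 26404) + 12*95 = -46217 + 1140 = -45077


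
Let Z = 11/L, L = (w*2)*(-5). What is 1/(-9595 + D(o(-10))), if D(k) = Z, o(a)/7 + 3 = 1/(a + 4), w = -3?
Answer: -30/287839 ≈ -0.00010422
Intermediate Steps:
L = 30 (L = -3*2*(-5) = -6*(-5) = 30)
o(a) = -21 + 7/(4 + a) (o(a) = -21 + 7/(a + 4) = -21 + 7/(4 + a))
Z = 11/30 ≈ 0.36667
D(k) = 11/30
1/(-9595 + D(o(-10))) = 1/(-9595 + 11/30) = 1/(-287839/30) = -30/287839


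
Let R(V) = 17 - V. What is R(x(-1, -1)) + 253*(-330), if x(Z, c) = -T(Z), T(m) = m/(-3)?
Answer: -250418/3 ≈ -83473.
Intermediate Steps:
T(m) = -m/3 (T(m) = m*(-⅓) = -m/3)
x(Z, c) = Z/3 (x(Z, c) = -(-1)*Z/3 = Z/3)
R(x(-1, -1)) + 253*(-330) = (17 - (-1)/3) + 253*(-330) = (17 - 1*(-⅓)) - 83490 = (17 + ⅓) - 83490 = 52/3 - 83490 = -250418/3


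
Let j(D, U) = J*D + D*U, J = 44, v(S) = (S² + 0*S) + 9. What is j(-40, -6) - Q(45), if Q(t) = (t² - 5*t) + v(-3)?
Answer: -3338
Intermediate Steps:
v(S) = 9 + S² (v(S) = (S² + 0) + 9 = S² + 9 = 9 + S²)
j(D, U) = 44*D + D*U
Q(t) = 18 + t² - 5*t (Q(t) = (t² - 5*t) + (9 + (-3)²) = (t² - 5*t) + (9 + 9) = (t² - 5*t) + 18 = 18 + t² - 5*t)
j(-40, -6) - Q(45) = -40*(44 - 6) - (18 + 45² - 5*45) = -40*38 - (18 + 2025 - 225) = -1520 - 1*1818 = -1520 - 1818 = -3338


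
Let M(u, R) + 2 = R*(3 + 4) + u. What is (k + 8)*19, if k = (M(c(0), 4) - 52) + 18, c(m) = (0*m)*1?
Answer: 0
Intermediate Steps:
c(m) = 0 (c(m) = 0*1 = 0)
M(u, R) = -2 + u + 7*R (M(u, R) = -2 + (R*(3 + 4) + u) = -2 + (R*7 + u) = -2 + (7*R + u) = -2 + (u + 7*R) = -2 + u + 7*R)
k = -8 (k = ((-2 + 0 + 7*4) - 52) + 18 = ((-2 + 0 + 28) - 52) + 18 = (26 - 52) + 18 = -26 + 18 = -8)
(k + 8)*19 = (-8 + 8)*19 = 0*19 = 0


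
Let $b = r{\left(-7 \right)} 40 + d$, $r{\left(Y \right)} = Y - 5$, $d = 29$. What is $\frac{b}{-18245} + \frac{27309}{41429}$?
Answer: $\frac{12608224}{18435905} \approx 0.6839$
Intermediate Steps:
$r{\left(Y \right)} = -5 + Y$ ($r{\left(Y \right)} = Y - 5 = -5 + Y$)
$b = -451$ ($b = \left(-5 - 7\right) 40 + 29 = \left(-12\right) 40 + 29 = -480 + 29 = -451$)
$\frac{b}{-18245} + \frac{27309}{41429} = - \frac{451}{-18245} + \frac{27309}{41429} = \left(-451\right) \left(- \frac{1}{18245}\right) + 27309 \cdot \frac{1}{41429} = \frac{11}{445} + \frac{27309}{41429} = \frac{12608224}{18435905}$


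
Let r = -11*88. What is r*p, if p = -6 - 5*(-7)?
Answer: -28072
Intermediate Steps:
p = 29 (p = -6 + 35 = 29)
r = -968
r*p = -968*29 = -28072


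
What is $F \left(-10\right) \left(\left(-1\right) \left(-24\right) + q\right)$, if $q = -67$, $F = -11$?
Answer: $-4730$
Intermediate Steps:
$F \left(-10\right) \left(\left(-1\right) \left(-24\right) + q\right) = \left(-11\right) \left(-10\right) \left(\left(-1\right) \left(-24\right) - 67\right) = 110 \left(24 - 67\right) = 110 \left(-43\right) = -4730$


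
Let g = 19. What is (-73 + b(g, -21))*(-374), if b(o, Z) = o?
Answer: 20196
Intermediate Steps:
(-73 + b(g, -21))*(-374) = (-73 + 19)*(-374) = -54*(-374) = 20196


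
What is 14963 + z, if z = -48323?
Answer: -33360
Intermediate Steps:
14963 + z = 14963 - 48323 = -33360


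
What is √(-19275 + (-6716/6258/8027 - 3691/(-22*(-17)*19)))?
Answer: I*√1160695977636294011335962/7759901226 ≈ 138.84*I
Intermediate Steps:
√(-19275 + (-6716/6258/8027 - 3691/(-22*(-17)*19))) = √(-19275 + (-6716*1/6258*(1/8027) - 3691/(374*19))) = √(-19275 + (-3358/3129*1/8027 - 3691/7106)) = √(-19275 + (-146/1092021 - 3691*1/7106)) = √(-19275 + (-146/1092021 - 3691/7106)) = √(-19275 - 4031686987/7759901226) = √(-149576127818137/7759901226) = I*√1160695977636294011335962/7759901226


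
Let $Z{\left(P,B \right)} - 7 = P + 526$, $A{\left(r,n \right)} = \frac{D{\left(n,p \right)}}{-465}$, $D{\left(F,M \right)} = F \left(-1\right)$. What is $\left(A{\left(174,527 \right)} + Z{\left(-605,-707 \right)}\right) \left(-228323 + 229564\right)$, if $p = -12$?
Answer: $- \frac{1319183}{15} \approx -87946.0$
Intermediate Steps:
$D{\left(F,M \right)} = - F$
$A{\left(r,n \right)} = \frac{n}{465}$ ($A{\left(r,n \right)} = \frac{\left(-1\right) n}{-465} = - n \left(- \frac{1}{465}\right) = \frac{n}{465}$)
$Z{\left(P,B \right)} = 533 + P$ ($Z{\left(P,B \right)} = 7 + \left(P + 526\right) = 7 + \left(526 + P\right) = 533 + P$)
$\left(A{\left(174,527 \right)} + Z{\left(-605,-707 \right)}\right) \left(-228323 + 229564\right) = \left(\frac{1}{465} \cdot 527 + \left(533 - 605\right)\right) \left(-228323 + 229564\right) = \left(\frac{17}{15} - 72\right) 1241 = \left(- \frac{1063}{15}\right) 1241 = - \frac{1319183}{15}$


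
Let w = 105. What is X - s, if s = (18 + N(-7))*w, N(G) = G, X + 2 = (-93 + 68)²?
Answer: -532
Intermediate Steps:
X = 623 (X = -2 + (-93 + 68)² = -2 + (-25)² = -2 + 625 = 623)
s = 1155 (s = (18 - 7)*105 = 11*105 = 1155)
X - s = 623 - 1*1155 = 623 - 1155 = -532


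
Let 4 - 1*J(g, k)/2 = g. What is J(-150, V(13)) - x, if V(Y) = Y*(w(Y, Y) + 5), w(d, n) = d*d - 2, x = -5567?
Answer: 5875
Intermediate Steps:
w(d, n) = -2 + d**2 (w(d, n) = d**2 - 2 = -2 + d**2)
V(Y) = Y*(3 + Y**2) (V(Y) = Y*((-2 + Y**2) + 5) = Y*(3 + Y**2))
J(g, k) = 8 - 2*g
J(-150, V(13)) - x = (8 - 2*(-150)) - 1*(-5567) = (8 + 300) + 5567 = 308 + 5567 = 5875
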